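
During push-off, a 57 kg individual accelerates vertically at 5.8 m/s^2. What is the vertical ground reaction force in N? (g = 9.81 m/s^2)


GRF = m * (g + a)
GRF = 57 * (9.81 + 5.8)
GRF = 57 * 15.6100
GRF = 889.7700


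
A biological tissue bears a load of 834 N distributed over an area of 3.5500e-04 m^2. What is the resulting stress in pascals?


stress = F / A
stress = 834 / 3.5500e-04
stress = 2.3493e+06


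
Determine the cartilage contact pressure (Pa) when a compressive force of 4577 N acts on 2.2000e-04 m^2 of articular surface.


P = F / A
P = 4577 / 2.2000e-04
P = 2.0805e+07


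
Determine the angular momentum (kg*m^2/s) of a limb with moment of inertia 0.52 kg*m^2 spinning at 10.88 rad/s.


L = I * omega
L = 0.52 * 10.88
L = 5.6576


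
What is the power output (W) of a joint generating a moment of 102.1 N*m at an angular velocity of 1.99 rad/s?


P = M * omega
P = 102.1 * 1.99
P = 203.1790


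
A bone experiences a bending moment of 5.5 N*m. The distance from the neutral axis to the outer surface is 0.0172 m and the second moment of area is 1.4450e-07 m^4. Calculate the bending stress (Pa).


sigma = M * c / I
sigma = 5.5 * 0.0172 / 1.4450e-07
M * c = 0.0946
sigma = 654671.2803


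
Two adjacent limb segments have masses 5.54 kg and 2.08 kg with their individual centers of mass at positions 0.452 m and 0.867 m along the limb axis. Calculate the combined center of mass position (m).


COM = (m1*x1 + m2*x2) / (m1 + m2)
COM = (5.54*0.452 + 2.08*0.867) / (5.54 + 2.08)
Numerator = 4.3074
Denominator = 7.6200
COM = 0.5653


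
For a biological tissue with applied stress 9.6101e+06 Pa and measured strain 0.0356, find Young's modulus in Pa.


E = stress / strain
E = 9.6101e+06 / 0.0356
E = 2.6995e+08


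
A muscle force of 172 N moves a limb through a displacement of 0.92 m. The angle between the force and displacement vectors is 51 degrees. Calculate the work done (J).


W = F * d * cos(theta)
theta = 51 deg = 0.8901 rad
cos(theta) = 0.6293
W = 172 * 0.92 * 0.6293
W = 99.5837


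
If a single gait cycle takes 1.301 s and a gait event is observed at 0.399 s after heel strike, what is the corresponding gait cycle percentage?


pct = (event_time / cycle_time) * 100
pct = (0.399 / 1.301) * 100
ratio = 0.3067
pct = 30.6687


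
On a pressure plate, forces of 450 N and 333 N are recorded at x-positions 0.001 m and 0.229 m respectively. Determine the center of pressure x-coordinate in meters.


COP_x = (F1*x1 + F2*x2) / (F1 + F2)
COP_x = (450*0.001 + 333*0.229) / (450 + 333)
Numerator = 76.7070
Denominator = 783
COP_x = 0.0980


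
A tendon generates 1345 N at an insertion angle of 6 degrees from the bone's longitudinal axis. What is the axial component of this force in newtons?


F_eff = F_tendon * cos(theta)
theta = 6 deg = 0.1047 rad
cos(theta) = 0.9945
F_eff = 1345 * 0.9945
F_eff = 1337.6319


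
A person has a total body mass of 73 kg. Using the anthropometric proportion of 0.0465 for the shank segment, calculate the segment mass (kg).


m_segment = body_mass * fraction
m_segment = 73 * 0.0465
m_segment = 3.3945


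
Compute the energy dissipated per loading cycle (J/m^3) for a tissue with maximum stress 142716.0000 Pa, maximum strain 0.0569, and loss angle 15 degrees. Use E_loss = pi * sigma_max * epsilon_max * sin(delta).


E_loss = pi * sigma_max * epsilon_max * sin(delta)
delta = 15 deg = 0.2618 rad
sin(delta) = 0.2588
E_loss = pi * 142716.0000 * 0.0569 * 0.2588
E_loss = 6602.8440


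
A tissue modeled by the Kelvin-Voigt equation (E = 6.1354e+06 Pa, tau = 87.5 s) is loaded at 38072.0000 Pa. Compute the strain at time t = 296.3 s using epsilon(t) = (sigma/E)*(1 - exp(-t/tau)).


epsilon(t) = (sigma/E) * (1 - exp(-t/tau))
sigma/E = 38072.0000 / 6.1354e+06 = 0.0062
exp(-t/tau) = exp(-296.3 / 87.5) = 0.0338
epsilon = 0.0062 * (1 - 0.0338)
epsilon = 0.0060


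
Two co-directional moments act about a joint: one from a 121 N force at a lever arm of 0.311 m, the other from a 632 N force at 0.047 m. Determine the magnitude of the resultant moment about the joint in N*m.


M = F1 * d1 + F2 * d2
M = 121 * 0.311 + 632 * 0.047
M = 37.6310 + 29.7040
M = 67.3350


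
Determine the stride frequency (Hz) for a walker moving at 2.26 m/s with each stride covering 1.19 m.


f = v / stride_length
f = 2.26 / 1.19
f = 1.8992


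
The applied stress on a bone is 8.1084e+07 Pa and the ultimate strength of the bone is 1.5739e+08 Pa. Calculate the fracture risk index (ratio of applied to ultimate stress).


FRI = applied / ultimate
FRI = 8.1084e+07 / 1.5739e+08
FRI = 0.5152


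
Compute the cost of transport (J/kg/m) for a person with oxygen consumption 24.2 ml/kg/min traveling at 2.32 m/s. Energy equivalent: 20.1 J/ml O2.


Power per kg = VO2 * 20.1 / 60
Power per kg = 24.2 * 20.1 / 60 = 8.1070 W/kg
Cost = power_per_kg / speed
Cost = 8.1070 / 2.32
Cost = 3.4944


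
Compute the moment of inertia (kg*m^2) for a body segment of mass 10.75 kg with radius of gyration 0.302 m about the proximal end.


I = m * k^2
I = 10.75 * 0.302^2
k^2 = 0.0912
I = 0.9804


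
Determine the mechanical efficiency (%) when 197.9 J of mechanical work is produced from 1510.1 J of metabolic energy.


eta = (W_mech / E_meta) * 100
eta = (197.9 / 1510.1) * 100
ratio = 0.1311
eta = 13.1051


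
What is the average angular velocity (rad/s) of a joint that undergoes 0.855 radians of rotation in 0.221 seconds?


omega = delta_theta / delta_t
omega = 0.855 / 0.221
omega = 3.8688


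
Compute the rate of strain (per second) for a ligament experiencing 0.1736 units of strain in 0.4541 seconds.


strain_rate = delta_strain / delta_t
strain_rate = 0.1736 / 0.4541
strain_rate = 0.3823


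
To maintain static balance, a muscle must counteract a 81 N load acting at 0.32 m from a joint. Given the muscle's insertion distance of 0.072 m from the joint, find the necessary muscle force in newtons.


F_muscle = W * d_load / d_muscle
F_muscle = 81 * 0.32 / 0.072
Numerator = 25.9200
F_muscle = 360.0000


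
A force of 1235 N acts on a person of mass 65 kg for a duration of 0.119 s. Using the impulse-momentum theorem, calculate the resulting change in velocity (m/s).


J = F * dt = 1235 * 0.119 = 146.9650 N*s
delta_v = J / m
delta_v = 146.9650 / 65
delta_v = 2.2610


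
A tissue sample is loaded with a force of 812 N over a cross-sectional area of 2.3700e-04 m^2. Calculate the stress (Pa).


stress = F / A
stress = 812 / 2.3700e-04
stress = 3.4262e+06


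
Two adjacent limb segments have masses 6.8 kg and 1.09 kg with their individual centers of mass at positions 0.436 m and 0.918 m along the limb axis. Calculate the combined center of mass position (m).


COM = (m1*x1 + m2*x2) / (m1 + m2)
COM = (6.8*0.436 + 1.09*0.918) / (6.8 + 1.09)
Numerator = 3.9654
Denominator = 7.8900
COM = 0.5026


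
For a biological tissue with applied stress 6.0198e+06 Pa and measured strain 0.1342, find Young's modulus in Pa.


E = stress / strain
E = 6.0198e+06 / 0.1342
E = 4.4857e+07


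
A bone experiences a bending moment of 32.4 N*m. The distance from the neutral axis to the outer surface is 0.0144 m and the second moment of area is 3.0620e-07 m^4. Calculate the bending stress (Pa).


sigma = M * c / I
sigma = 32.4 * 0.0144 / 3.0620e-07
M * c = 0.4666
sigma = 1.5237e+06


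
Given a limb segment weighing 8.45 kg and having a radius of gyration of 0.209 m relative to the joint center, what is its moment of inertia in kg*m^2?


I = m * k^2
I = 8.45 * 0.209^2
k^2 = 0.0437
I = 0.3691


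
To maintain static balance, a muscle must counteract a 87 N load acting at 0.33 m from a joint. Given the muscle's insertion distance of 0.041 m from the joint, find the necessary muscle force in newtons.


F_muscle = W * d_load / d_muscle
F_muscle = 87 * 0.33 / 0.041
Numerator = 28.7100
F_muscle = 700.2439


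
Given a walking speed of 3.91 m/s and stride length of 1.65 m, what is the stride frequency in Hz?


f = v / stride_length
f = 3.91 / 1.65
f = 2.3697


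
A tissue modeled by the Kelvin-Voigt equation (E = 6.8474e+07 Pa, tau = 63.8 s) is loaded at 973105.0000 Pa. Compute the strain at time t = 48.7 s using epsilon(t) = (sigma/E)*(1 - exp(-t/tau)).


epsilon(t) = (sigma/E) * (1 - exp(-t/tau))
sigma/E = 973105.0000 / 6.8474e+07 = 0.0142
exp(-t/tau) = exp(-48.7 / 63.8) = 0.4661
epsilon = 0.0142 * (1 - 0.4661)
epsilon = 0.0076


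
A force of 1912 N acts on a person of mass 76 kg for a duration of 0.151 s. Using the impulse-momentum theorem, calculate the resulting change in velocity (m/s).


J = F * dt = 1912 * 0.151 = 288.7120 N*s
delta_v = J / m
delta_v = 288.7120 / 76
delta_v = 3.7988


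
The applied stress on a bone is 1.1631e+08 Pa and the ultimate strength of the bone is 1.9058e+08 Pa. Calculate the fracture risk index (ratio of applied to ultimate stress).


FRI = applied / ultimate
FRI = 1.1631e+08 / 1.9058e+08
FRI = 0.6103


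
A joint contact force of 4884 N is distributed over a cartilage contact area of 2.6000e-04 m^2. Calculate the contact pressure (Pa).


P = F / A
P = 4884 / 2.6000e-04
P = 1.8785e+07


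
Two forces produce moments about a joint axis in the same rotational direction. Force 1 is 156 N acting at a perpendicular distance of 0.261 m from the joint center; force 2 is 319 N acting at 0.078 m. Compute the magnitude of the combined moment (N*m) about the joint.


M = F1 * d1 + F2 * d2
M = 156 * 0.261 + 319 * 0.078
M = 40.7160 + 24.8820
M = 65.5980


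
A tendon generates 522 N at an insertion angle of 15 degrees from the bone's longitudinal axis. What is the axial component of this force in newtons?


F_eff = F_tendon * cos(theta)
theta = 15 deg = 0.2618 rad
cos(theta) = 0.9659
F_eff = 522 * 0.9659
F_eff = 504.2133


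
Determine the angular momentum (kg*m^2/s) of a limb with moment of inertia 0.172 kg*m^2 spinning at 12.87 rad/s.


L = I * omega
L = 0.172 * 12.87
L = 2.2136


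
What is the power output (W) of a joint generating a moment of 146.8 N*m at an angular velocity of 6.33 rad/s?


P = M * omega
P = 146.8 * 6.33
P = 929.2440


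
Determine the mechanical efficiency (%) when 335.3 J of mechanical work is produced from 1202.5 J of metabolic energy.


eta = (W_mech / E_meta) * 100
eta = (335.3 / 1202.5) * 100
ratio = 0.2788
eta = 27.8836


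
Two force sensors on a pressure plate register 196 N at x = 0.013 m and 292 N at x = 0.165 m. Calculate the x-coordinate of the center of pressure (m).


COP_x = (F1*x1 + F2*x2) / (F1 + F2)
COP_x = (196*0.013 + 292*0.165) / (196 + 292)
Numerator = 50.7280
Denominator = 488
COP_x = 0.1040


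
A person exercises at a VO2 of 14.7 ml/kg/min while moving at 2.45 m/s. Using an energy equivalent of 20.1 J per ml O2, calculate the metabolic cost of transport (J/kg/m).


Power per kg = VO2 * 20.1 / 60
Power per kg = 14.7 * 20.1 / 60 = 4.9245 W/kg
Cost = power_per_kg / speed
Cost = 4.9245 / 2.45
Cost = 2.0100


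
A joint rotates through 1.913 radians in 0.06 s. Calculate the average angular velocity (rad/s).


omega = delta_theta / delta_t
omega = 1.913 / 0.06
omega = 31.8833


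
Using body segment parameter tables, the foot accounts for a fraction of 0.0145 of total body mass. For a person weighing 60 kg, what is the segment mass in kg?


m_segment = body_mass * fraction
m_segment = 60 * 0.0145
m_segment = 0.8700


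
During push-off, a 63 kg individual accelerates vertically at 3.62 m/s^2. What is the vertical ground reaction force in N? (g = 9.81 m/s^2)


GRF = m * (g + a)
GRF = 63 * (9.81 + 3.62)
GRF = 63 * 13.4300
GRF = 846.0900


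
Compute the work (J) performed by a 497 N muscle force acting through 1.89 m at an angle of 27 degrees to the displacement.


W = F * d * cos(theta)
theta = 27 deg = 0.4712 rad
cos(theta) = 0.8910
W = 497 * 1.89 * 0.8910
W = 836.9492


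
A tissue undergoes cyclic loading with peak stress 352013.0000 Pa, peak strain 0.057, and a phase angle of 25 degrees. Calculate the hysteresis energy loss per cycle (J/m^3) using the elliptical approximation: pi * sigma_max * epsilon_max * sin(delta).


E_loss = pi * sigma_max * epsilon_max * sin(delta)
delta = 25 deg = 0.4363 rad
sin(delta) = 0.4226
E_loss = pi * 352013.0000 * 0.057 * 0.4226
E_loss = 26639.8448


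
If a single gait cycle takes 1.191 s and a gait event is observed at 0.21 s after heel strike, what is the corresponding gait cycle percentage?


pct = (event_time / cycle_time) * 100
pct = (0.21 / 1.191) * 100
ratio = 0.1763
pct = 17.6322


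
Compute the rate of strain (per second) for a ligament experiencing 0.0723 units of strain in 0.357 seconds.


strain_rate = delta_strain / delta_t
strain_rate = 0.0723 / 0.357
strain_rate = 0.2025


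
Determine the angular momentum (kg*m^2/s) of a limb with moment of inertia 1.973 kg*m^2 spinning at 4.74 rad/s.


L = I * omega
L = 1.973 * 4.74
L = 9.3520


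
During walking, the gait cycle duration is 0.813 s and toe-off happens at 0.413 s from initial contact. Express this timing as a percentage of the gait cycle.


pct = (event_time / cycle_time) * 100
pct = (0.413 / 0.813) * 100
ratio = 0.5080
pct = 50.7995


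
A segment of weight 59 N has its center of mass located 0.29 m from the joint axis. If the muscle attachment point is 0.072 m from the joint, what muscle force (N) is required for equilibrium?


F_muscle = W * d_load / d_muscle
F_muscle = 59 * 0.29 / 0.072
Numerator = 17.1100
F_muscle = 237.6389


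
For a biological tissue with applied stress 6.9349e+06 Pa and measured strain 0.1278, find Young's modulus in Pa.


E = stress / strain
E = 6.9349e+06 / 0.1278
E = 5.4264e+07


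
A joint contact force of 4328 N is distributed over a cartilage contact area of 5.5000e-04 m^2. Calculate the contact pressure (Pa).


P = F / A
P = 4328 / 5.5000e-04
P = 7.8691e+06


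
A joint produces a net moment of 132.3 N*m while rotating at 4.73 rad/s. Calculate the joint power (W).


P = M * omega
P = 132.3 * 4.73
P = 625.7790


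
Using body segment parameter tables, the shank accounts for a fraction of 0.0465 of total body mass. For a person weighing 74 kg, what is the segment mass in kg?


m_segment = body_mass * fraction
m_segment = 74 * 0.0465
m_segment = 3.4410


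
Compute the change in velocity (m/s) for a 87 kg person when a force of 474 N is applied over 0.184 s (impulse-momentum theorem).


J = F * dt = 474 * 0.184 = 87.2160 N*s
delta_v = J / m
delta_v = 87.2160 / 87
delta_v = 1.0025


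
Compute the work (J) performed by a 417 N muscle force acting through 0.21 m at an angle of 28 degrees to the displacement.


W = F * d * cos(theta)
theta = 28 deg = 0.4887 rad
cos(theta) = 0.8829
W = 417 * 0.21 * 0.8829
W = 77.3197


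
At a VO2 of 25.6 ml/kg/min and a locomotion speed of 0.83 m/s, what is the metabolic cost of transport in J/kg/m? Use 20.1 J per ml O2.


Power per kg = VO2 * 20.1 / 60
Power per kg = 25.6 * 20.1 / 60 = 8.5760 W/kg
Cost = power_per_kg / speed
Cost = 8.5760 / 0.83
Cost = 10.3325


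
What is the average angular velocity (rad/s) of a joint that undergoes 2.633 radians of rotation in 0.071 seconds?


omega = delta_theta / delta_t
omega = 2.633 / 0.071
omega = 37.0845


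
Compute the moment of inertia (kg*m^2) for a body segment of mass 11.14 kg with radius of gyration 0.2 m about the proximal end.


I = m * k^2
I = 11.14 * 0.2^2
k^2 = 0.0400
I = 0.4456


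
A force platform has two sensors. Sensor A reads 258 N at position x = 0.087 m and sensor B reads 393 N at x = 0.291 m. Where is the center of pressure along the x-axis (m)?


COP_x = (F1*x1 + F2*x2) / (F1 + F2)
COP_x = (258*0.087 + 393*0.291) / (258 + 393)
Numerator = 136.8090
Denominator = 651
COP_x = 0.2102


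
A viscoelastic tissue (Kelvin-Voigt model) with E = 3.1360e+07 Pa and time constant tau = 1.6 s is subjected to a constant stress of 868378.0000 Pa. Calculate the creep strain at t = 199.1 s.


epsilon(t) = (sigma/E) * (1 - exp(-t/tau))
sigma/E = 868378.0000 / 3.1360e+07 = 0.0277
exp(-t/tau) = exp(-199.1 / 1.6) = 9.0674e-55
epsilon = 0.0277 * (1 - 9.0674e-55)
epsilon = 0.0277


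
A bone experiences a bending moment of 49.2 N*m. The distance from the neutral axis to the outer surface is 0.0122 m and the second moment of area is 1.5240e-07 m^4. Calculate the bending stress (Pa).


sigma = M * c / I
sigma = 49.2 * 0.0122 / 1.5240e-07
M * c = 0.6002
sigma = 3.9386e+06


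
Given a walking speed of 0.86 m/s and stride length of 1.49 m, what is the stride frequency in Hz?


f = v / stride_length
f = 0.86 / 1.49
f = 0.5772


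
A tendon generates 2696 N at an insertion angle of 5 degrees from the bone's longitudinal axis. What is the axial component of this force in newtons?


F_eff = F_tendon * cos(theta)
theta = 5 deg = 0.0873 rad
cos(theta) = 0.9962
F_eff = 2696 * 0.9962
F_eff = 2685.7409


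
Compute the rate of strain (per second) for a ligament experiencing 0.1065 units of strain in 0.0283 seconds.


strain_rate = delta_strain / delta_t
strain_rate = 0.1065 / 0.0283
strain_rate = 3.7633


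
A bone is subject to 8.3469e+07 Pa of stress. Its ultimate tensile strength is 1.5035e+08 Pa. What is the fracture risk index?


FRI = applied / ultimate
FRI = 8.3469e+07 / 1.5035e+08
FRI = 0.5552


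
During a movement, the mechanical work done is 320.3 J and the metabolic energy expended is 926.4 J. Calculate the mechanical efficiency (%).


eta = (W_mech / E_meta) * 100
eta = (320.3 / 926.4) * 100
ratio = 0.3457
eta = 34.5747


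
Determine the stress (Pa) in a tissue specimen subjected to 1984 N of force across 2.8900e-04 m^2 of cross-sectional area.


stress = F / A
stress = 1984 / 2.8900e-04
stress = 6.8651e+06


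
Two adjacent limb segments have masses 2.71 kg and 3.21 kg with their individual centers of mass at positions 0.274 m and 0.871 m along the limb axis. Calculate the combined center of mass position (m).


COM = (m1*x1 + m2*x2) / (m1 + m2)
COM = (2.71*0.274 + 3.21*0.871) / (2.71 + 3.21)
Numerator = 3.5385
Denominator = 5.9200
COM = 0.5977


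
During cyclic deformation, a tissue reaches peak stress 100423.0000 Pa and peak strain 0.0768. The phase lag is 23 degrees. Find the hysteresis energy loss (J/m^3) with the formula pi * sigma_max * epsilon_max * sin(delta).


E_loss = pi * sigma_max * epsilon_max * sin(delta)
delta = 23 deg = 0.4014 rad
sin(delta) = 0.3907
E_loss = pi * 100423.0000 * 0.0768 * 0.3907
E_loss = 9467.2162


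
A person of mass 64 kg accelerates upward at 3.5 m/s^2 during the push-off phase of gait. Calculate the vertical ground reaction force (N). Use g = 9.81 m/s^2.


GRF = m * (g + a)
GRF = 64 * (9.81 + 3.5)
GRF = 64 * 13.3100
GRF = 851.8400


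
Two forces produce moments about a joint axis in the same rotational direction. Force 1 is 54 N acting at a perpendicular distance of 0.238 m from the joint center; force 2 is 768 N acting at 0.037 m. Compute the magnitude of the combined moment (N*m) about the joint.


M = F1 * d1 + F2 * d2
M = 54 * 0.238 + 768 * 0.037
M = 12.8520 + 28.4160
M = 41.2680


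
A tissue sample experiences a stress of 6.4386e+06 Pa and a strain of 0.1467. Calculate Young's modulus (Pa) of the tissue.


E = stress / strain
E = 6.4386e+06 / 0.1467
E = 4.3890e+07


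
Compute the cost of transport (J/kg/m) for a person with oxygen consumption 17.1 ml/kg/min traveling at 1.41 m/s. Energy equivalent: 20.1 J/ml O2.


Power per kg = VO2 * 20.1 / 60
Power per kg = 17.1 * 20.1 / 60 = 5.7285 W/kg
Cost = power_per_kg / speed
Cost = 5.7285 / 1.41
Cost = 4.0628


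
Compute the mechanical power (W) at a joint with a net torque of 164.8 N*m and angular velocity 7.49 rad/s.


P = M * omega
P = 164.8 * 7.49
P = 1234.3520


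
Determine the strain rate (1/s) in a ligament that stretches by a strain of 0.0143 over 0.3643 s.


strain_rate = delta_strain / delta_t
strain_rate = 0.0143 / 0.3643
strain_rate = 0.0393


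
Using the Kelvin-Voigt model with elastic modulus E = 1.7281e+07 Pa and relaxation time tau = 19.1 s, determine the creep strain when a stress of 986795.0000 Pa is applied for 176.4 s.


epsilon(t) = (sigma/E) * (1 - exp(-t/tau))
sigma/E = 986795.0000 / 1.7281e+07 = 0.0571
exp(-t/tau) = exp(-176.4 / 19.1) = 9.7505e-05
epsilon = 0.0571 * (1 - 9.7505e-05)
epsilon = 0.0571


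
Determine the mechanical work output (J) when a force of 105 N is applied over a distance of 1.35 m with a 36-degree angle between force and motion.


W = F * d * cos(theta)
theta = 36 deg = 0.6283 rad
cos(theta) = 0.8090
W = 105 * 1.35 * 0.8090
W = 114.6782


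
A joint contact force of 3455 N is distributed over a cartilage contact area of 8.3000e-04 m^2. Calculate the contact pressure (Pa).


P = F / A
P = 3455 / 8.3000e-04
P = 4.1627e+06


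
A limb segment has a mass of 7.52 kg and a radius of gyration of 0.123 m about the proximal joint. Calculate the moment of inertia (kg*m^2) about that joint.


I = m * k^2
I = 7.52 * 0.123^2
k^2 = 0.0151
I = 0.1138


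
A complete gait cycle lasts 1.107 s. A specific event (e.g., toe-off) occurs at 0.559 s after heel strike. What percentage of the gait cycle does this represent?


pct = (event_time / cycle_time) * 100
pct = (0.559 / 1.107) * 100
ratio = 0.5050
pct = 50.4968


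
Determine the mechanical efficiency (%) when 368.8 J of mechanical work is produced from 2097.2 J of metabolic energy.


eta = (W_mech / E_meta) * 100
eta = (368.8 / 2097.2) * 100
ratio = 0.1759
eta = 17.5854


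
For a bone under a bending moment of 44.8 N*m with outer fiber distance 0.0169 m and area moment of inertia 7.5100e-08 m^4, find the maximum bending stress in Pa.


sigma = M * c / I
sigma = 44.8 * 0.0169 / 7.5100e-08
M * c = 0.7571
sigma = 1.0081e+07


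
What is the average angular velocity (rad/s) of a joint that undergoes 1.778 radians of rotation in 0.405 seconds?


omega = delta_theta / delta_t
omega = 1.778 / 0.405
omega = 4.3901


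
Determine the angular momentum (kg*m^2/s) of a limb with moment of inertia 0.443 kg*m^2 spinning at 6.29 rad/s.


L = I * omega
L = 0.443 * 6.29
L = 2.7865


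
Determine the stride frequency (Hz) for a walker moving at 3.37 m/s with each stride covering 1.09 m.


f = v / stride_length
f = 3.37 / 1.09
f = 3.0917


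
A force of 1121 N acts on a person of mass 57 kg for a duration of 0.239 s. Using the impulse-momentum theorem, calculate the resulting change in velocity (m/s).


J = F * dt = 1121 * 0.239 = 267.9190 N*s
delta_v = J / m
delta_v = 267.9190 / 57
delta_v = 4.7003


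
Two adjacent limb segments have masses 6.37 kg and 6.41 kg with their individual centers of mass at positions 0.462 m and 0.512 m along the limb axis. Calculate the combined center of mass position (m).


COM = (m1*x1 + m2*x2) / (m1 + m2)
COM = (6.37*0.462 + 6.41*0.512) / (6.37 + 6.41)
Numerator = 6.2249
Denominator = 12.7800
COM = 0.4871


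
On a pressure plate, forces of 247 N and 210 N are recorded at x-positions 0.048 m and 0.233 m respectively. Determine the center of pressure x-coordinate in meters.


COP_x = (F1*x1 + F2*x2) / (F1 + F2)
COP_x = (247*0.048 + 210*0.233) / (247 + 210)
Numerator = 60.7860
Denominator = 457
COP_x = 0.1330


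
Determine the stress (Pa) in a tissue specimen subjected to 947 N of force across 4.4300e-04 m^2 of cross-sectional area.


stress = F / A
stress = 947 / 4.4300e-04
stress = 2.1377e+06


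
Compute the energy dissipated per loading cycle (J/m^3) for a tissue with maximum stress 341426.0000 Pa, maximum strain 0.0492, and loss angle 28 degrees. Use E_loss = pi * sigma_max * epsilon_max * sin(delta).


E_loss = pi * sigma_max * epsilon_max * sin(delta)
delta = 28 deg = 0.4887 rad
sin(delta) = 0.4695
E_loss = pi * 341426.0000 * 0.0492 * 0.4695
E_loss = 24775.4104


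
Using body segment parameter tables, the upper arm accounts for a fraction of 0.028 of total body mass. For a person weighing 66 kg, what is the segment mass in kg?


m_segment = body_mass * fraction
m_segment = 66 * 0.028
m_segment = 1.8480


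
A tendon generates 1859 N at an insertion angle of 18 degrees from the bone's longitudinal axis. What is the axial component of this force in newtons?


F_eff = F_tendon * cos(theta)
theta = 18 deg = 0.3142 rad
cos(theta) = 0.9511
F_eff = 1859 * 0.9511
F_eff = 1768.0141


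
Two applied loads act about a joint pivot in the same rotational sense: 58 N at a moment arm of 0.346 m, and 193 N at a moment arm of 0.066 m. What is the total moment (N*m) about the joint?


M = F1 * d1 + F2 * d2
M = 58 * 0.346 + 193 * 0.066
M = 20.0680 + 12.7380
M = 32.8060


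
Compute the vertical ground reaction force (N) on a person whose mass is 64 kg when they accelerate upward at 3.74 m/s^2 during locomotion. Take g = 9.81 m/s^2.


GRF = m * (g + a)
GRF = 64 * (9.81 + 3.74)
GRF = 64 * 13.5500
GRF = 867.2000


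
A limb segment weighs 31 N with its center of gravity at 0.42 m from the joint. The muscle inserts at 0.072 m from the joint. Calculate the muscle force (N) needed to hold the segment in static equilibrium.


F_muscle = W * d_load / d_muscle
F_muscle = 31 * 0.42 / 0.072
Numerator = 13.0200
F_muscle = 180.8333


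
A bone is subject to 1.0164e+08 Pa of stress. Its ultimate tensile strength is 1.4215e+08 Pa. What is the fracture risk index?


FRI = applied / ultimate
FRI = 1.0164e+08 / 1.4215e+08
FRI = 0.7150


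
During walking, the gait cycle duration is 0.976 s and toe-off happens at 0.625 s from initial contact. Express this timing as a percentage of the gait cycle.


pct = (event_time / cycle_time) * 100
pct = (0.625 / 0.976) * 100
ratio = 0.6404
pct = 64.0369


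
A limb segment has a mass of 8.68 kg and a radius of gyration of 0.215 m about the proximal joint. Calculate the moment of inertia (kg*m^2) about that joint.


I = m * k^2
I = 8.68 * 0.215^2
k^2 = 0.0462
I = 0.4012


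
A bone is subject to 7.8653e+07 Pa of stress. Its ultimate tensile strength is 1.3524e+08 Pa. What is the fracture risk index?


FRI = applied / ultimate
FRI = 7.8653e+07 / 1.3524e+08
FRI = 0.5816


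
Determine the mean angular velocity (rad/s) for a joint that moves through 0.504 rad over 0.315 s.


omega = delta_theta / delta_t
omega = 0.504 / 0.315
omega = 1.6000


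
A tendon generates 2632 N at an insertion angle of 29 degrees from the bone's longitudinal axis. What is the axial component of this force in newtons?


F_eff = F_tendon * cos(theta)
theta = 29 deg = 0.5061 rad
cos(theta) = 0.8746
F_eff = 2632 * 0.8746
F_eff = 2301.9991


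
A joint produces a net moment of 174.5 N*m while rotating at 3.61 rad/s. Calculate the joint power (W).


P = M * omega
P = 174.5 * 3.61
P = 629.9450


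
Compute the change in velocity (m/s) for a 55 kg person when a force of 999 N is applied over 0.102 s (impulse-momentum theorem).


J = F * dt = 999 * 0.102 = 101.8980 N*s
delta_v = J / m
delta_v = 101.8980 / 55
delta_v = 1.8527


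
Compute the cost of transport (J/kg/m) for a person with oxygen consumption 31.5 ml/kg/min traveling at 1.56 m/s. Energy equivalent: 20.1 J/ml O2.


Power per kg = VO2 * 20.1 / 60
Power per kg = 31.5 * 20.1 / 60 = 10.5525 W/kg
Cost = power_per_kg / speed
Cost = 10.5525 / 1.56
Cost = 6.7644


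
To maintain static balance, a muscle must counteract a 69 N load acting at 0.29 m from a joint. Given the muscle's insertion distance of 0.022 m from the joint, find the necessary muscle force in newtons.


F_muscle = W * d_load / d_muscle
F_muscle = 69 * 0.29 / 0.022
Numerator = 20.0100
F_muscle = 909.5455


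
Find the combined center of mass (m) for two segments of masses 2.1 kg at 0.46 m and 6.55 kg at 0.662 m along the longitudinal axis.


COM = (m1*x1 + m2*x2) / (m1 + m2)
COM = (2.1*0.46 + 6.55*0.662) / (2.1 + 6.55)
Numerator = 5.3021
Denominator = 8.6500
COM = 0.6130


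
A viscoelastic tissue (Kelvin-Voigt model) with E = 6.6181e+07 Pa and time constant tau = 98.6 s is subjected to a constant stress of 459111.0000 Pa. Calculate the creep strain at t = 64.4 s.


epsilon(t) = (sigma/E) * (1 - exp(-t/tau))
sigma/E = 459111.0000 / 6.6181e+07 = 0.0069
exp(-t/tau) = exp(-64.4 / 98.6) = 0.5204
epsilon = 0.0069 * (1 - 0.5204)
epsilon = 0.0033


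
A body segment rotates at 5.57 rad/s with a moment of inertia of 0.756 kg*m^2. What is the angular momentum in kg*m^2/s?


L = I * omega
L = 0.756 * 5.57
L = 4.2109


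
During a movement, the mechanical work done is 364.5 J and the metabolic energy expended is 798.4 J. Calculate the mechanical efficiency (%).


eta = (W_mech / E_meta) * 100
eta = (364.5 / 798.4) * 100
ratio = 0.4565
eta = 45.6538


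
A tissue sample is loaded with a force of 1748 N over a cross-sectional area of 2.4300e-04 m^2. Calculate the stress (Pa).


stress = F / A
stress = 1748 / 2.4300e-04
stress = 7.1934e+06


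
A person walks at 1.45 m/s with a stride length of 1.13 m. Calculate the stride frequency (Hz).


f = v / stride_length
f = 1.45 / 1.13
f = 1.2832


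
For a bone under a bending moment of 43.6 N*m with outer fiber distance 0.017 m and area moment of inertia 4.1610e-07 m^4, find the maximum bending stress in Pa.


sigma = M * c / I
sigma = 43.6 * 0.017 / 4.1610e-07
M * c = 0.7412
sigma = 1.7813e+06


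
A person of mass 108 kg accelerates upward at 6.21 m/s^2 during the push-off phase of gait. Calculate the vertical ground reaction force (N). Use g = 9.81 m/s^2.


GRF = m * (g + a)
GRF = 108 * (9.81 + 6.21)
GRF = 108 * 16.0200
GRF = 1730.1600


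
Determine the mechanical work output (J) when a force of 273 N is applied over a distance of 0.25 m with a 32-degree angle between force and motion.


W = F * d * cos(theta)
theta = 32 deg = 0.5585 rad
cos(theta) = 0.8480
W = 273 * 0.25 * 0.8480
W = 57.8793


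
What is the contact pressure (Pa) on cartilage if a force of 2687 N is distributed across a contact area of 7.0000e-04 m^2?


P = F / A
P = 2687 / 7.0000e-04
P = 3.8386e+06


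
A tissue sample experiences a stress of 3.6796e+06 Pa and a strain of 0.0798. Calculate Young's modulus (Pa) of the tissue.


E = stress / strain
E = 3.6796e+06 / 0.0798
E = 4.6110e+07


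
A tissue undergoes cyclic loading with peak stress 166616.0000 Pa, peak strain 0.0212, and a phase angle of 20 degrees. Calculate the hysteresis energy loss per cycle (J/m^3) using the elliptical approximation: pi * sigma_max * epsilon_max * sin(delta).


E_loss = pi * sigma_max * epsilon_max * sin(delta)
delta = 20 deg = 0.3491 rad
sin(delta) = 0.3420
E_loss = pi * 166616.0000 * 0.0212 * 0.3420
E_loss = 3795.3700


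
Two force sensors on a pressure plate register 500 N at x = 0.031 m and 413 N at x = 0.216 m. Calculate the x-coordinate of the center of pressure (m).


COP_x = (F1*x1 + F2*x2) / (F1 + F2)
COP_x = (500*0.031 + 413*0.216) / (500 + 413)
Numerator = 104.7080
Denominator = 913
COP_x = 0.1147


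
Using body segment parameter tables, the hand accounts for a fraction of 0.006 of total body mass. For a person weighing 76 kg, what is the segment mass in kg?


m_segment = body_mass * fraction
m_segment = 76 * 0.006
m_segment = 0.4560


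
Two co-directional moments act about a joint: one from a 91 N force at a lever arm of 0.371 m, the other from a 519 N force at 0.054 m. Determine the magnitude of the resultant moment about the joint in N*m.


M = F1 * d1 + F2 * d2
M = 91 * 0.371 + 519 * 0.054
M = 33.7610 + 28.0260
M = 61.7870


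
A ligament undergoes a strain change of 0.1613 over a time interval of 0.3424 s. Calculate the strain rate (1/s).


strain_rate = delta_strain / delta_t
strain_rate = 0.1613 / 0.3424
strain_rate = 0.4711


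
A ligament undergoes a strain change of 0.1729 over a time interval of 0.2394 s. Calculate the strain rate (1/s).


strain_rate = delta_strain / delta_t
strain_rate = 0.1729 / 0.2394
strain_rate = 0.7222


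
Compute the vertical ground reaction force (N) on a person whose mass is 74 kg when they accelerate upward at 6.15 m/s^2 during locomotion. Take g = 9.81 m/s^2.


GRF = m * (g + a)
GRF = 74 * (9.81 + 6.15)
GRF = 74 * 15.9600
GRF = 1181.0400


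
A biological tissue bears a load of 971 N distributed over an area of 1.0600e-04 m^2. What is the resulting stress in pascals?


stress = F / A
stress = 971 / 1.0600e-04
stress = 9.1604e+06


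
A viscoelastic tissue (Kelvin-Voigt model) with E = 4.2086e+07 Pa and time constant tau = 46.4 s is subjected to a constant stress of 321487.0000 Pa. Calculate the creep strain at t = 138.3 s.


epsilon(t) = (sigma/E) * (1 - exp(-t/tau))
sigma/E = 321487.0000 / 4.2086e+07 = 0.0076
exp(-t/tau) = exp(-138.3 / 46.4) = 0.0508
epsilon = 0.0076 * (1 - 0.0508)
epsilon = 0.0073


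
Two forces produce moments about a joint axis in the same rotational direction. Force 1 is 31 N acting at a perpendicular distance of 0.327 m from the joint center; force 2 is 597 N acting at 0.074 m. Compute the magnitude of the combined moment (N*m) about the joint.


M = F1 * d1 + F2 * d2
M = 31 * 0.327 + 597 * 0.074
M = 10.1370 + 44.1780
M = 54.3150


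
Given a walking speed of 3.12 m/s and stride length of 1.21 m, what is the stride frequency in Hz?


f = v / stride_length
f = 3.12 / 1.21
f = 2.5785


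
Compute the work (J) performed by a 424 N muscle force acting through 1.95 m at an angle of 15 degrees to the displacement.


W = F * d * cos(theta)
theta = 15 deg = 0.2618 rad
cos(theta) = 0.9659
W = 424 * 1.95 * 0.9659
W = 798.6275


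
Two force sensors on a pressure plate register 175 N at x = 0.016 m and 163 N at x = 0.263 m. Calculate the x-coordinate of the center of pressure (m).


COP_x = (F1*x1 + F2*x2) / (F1 + F2)
COP_x = (175*0.016 + 163*0.263) / (175 + 163)
Numerator = 45.6690
Denominator = 338
COP_x = 0.1351


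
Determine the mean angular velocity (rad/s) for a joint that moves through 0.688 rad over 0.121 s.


omega = delta_theta / delta_t
omega = 0.688 / 0.121
omega = 5.6860


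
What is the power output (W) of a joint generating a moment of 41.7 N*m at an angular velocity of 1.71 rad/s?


P = M * omega
P = 41.7 * 1.71
P = 71.3070


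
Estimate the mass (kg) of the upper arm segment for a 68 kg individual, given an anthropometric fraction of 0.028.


m_segment = body_mass * fraction
m_segment = 68 * 0.028
m_segment = 1.9040


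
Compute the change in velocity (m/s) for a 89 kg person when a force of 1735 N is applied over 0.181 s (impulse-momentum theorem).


J = F * dt = 1735 * 0.181 = 314.0350 N*s
delta_v = J / m
delta_v = 314.0350 / 89
delta_v = 3.5285


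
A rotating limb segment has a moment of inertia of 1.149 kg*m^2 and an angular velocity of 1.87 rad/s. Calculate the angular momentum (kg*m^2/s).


L = I * omega
L = 1.149 * 1.87
L = 2.1486


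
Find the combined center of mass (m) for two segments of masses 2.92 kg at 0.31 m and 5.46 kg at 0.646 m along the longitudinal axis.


COM = (m1*x1 + m2*x2) / (m1 + m2)
COM = (2.92*0.31 + 5.46*0.646) / (2.92 + 5.46)
Numerator = 4.4324
Denominator = 8.3800
COM = 0.5289


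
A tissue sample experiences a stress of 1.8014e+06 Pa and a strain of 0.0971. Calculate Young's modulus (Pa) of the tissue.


E = stress / strain
E = 1.8014e+06 / 0.0971
E = 1.8552e+07


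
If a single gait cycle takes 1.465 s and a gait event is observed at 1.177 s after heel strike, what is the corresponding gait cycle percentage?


pct = (event_time / cycle_time) * 100
pct = (1.177 / 1.465) * 100
ratio = 0.8034
pct = 80.3413


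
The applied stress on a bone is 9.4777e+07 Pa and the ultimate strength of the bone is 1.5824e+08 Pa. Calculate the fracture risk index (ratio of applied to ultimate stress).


FRI = applied / ultimate
FRI = 9.4777e+07 / 1.5824e+08
FRI = 0.5989


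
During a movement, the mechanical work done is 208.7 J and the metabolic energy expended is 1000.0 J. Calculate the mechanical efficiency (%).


eta = (W_mech / E_meta) * 100
eta = (208.7 / 1000.0) * 100
ratio = 0.2087
eta = 20.8700


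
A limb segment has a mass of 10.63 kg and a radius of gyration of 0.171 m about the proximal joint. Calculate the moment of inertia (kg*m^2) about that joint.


I = m * k^2
I = 10.63 * 0.171^2
k^2 = 0.0292
I = 0.3108


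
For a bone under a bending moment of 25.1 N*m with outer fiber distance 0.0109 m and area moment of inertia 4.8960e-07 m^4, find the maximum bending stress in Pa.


sigma = M * c / I
sigma = 25.1 * 0.0109 / 4.8960e-07
M * c = 0.2736
sigma = 558803.1046


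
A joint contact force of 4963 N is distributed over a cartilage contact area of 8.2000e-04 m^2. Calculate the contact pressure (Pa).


P = F / A
P = 4963 / 8.2000e-04
P = 6.0524e+06


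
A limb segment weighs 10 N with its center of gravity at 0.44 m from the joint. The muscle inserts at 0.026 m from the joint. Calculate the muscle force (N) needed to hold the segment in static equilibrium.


F_muscle = W * d_load / d_muscle
F_muscle = 10 * 0.44 / 0.026
Numerator = 4.4000
F_muscle = 169.2308


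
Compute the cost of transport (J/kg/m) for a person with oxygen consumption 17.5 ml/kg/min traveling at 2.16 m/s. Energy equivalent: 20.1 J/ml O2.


Power per kg = VO2 * 20.1 / 60
Power per kg = 17.5 * 20.1 / 60 = 5.8625 W/kg
Cost = power_per_kg / speed
Cost = 5.8625 / 2.16
Cost = 2.7141


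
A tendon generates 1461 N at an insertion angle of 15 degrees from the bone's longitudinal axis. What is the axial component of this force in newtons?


F_eff = F_tendon * cos(theta)
theta = 15 deg = 0.2618 rad
cos(theta) = 0.9659
F_eff = 1461 * 0.9659
F_eff = 1411.2176


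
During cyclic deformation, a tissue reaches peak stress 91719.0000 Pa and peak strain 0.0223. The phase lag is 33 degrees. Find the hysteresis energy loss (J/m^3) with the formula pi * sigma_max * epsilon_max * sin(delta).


E_loss = pi * sigma_max * epsilon_max * sin(delta)
delta = 33 deg = 0.5760 rad
sin(delta) = 0.5446
E_loss = pi * 91719.0000 * 0.0223 * 0.5446
E_loss = 3499.6355


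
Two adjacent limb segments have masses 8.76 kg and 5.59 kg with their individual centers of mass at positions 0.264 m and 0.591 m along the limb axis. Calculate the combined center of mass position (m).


COM = (m1*x1 + m2*x2) / (m1 + m2)
COM = (8.76*0.264 + 5.59*0.591) / (8.76 + 5.59)
Numerator = 5.6163
Denominator = 14.3500
COM = 0.3914


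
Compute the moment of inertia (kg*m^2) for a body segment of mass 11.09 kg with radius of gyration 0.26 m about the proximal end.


I = m * k^2
I = 11.09 * 0.26^2
k^2 = 0.0676
I = 0.7497


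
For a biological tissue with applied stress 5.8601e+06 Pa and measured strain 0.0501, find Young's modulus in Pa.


E = stress / strain
E = 5.8601e+06 / 0.0501
E = 1.1697e+08


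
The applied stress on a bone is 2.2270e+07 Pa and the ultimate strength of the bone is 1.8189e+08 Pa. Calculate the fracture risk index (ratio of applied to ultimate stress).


FRI = applied / ultimate
FRI = 2.2270e+07 / 1.8189e+08
FRI = 0.1224


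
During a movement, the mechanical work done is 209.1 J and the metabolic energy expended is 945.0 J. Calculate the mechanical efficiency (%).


eta = (W_mech / E_meta) * 100
eta = (209.1 / 945.0) * 100
ratio = 0.2213
eta = 22.1270


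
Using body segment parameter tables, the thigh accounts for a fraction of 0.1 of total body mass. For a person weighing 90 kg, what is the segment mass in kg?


m_segment = body_mass * fraction
m_segment = 90 * 0.1
m_segment = 9.0000


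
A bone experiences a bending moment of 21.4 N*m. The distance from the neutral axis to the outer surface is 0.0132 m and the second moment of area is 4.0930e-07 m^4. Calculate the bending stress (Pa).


sigma = M * c / I
sigma = 21.4 * 0.0132 / 4.0930e-07
M * c = 0.2825
sigma = 690153.9213
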